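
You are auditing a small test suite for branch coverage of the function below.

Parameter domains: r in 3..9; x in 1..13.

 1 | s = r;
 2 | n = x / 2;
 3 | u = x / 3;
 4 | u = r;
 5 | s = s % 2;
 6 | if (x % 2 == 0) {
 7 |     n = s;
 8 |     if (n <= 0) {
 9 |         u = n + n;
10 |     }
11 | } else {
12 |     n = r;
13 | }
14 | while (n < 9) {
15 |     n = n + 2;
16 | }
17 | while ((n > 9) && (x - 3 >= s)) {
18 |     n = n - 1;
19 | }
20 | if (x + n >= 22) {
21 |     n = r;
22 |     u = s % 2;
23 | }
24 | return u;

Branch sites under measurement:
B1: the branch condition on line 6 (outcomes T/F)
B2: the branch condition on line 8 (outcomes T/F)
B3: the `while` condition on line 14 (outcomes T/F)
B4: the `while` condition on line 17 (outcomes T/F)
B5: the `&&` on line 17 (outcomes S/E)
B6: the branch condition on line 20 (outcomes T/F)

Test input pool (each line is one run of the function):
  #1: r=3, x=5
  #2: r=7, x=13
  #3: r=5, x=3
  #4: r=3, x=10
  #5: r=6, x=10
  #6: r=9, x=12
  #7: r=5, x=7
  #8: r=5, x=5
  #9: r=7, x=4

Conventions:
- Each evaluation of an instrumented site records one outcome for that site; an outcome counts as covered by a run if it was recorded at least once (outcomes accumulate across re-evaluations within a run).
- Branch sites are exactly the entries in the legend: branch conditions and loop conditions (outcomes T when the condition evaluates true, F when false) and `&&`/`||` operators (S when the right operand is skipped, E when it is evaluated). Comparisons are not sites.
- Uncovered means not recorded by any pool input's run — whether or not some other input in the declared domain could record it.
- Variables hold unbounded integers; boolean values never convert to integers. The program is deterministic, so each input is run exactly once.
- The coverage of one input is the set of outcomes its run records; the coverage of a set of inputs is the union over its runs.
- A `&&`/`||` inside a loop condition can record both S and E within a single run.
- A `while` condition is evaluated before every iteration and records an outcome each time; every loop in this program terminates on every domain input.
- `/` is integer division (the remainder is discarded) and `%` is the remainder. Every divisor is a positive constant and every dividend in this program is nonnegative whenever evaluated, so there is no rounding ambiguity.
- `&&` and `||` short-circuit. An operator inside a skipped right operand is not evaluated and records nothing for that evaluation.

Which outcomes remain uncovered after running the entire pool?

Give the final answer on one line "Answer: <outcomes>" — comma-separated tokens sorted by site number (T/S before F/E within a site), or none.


run #1 (r=3, x=5) records B1=F, B3=T, B3=F, B4=F, B5=S, B6=F
run #2 (r=7, x=13) records B1=F, B3=T, B3=F, B4=F, B5=S, B6=T
run #3 (r=5, x=3) records B1=F, B3=T, B3=F, B4=F, B5=S, B6=F
run #4 (r=3, x=10) records B1=T, B2=F, B3=T, B3=F, B4=F, B5=S, B6=F
run #5 (r=6, x=10) records B1=T, B2=T, B3=T, B3=F, B4=T, B4=F, B5=S, B5=E, B6=F
run #6 (r=9, x=12) records B1=T, B2=F, B3=T, B3=F, B4=F, B5=S, B6=F
run #7 (r=5, x=7) records B1=F, B3=T, B3=F, B4=F, B5=S, B6=F
run #8 (r=5, x=5) records B1=F, B3=T, B3=F, B4=F, B5=S, B6=F
run #9 (r=7, x=4) records B1=T, B2=F, B3=T, B3=F, B4=F, B5=S, B6=F
union over the pool: B1=T, B1=F, B2=T, B2=F, B3=T, B3=F, B4=T, B4=F, B5=S, B5=E, B6=T, B6=F
uncovered (0 of 12): none
Answer: none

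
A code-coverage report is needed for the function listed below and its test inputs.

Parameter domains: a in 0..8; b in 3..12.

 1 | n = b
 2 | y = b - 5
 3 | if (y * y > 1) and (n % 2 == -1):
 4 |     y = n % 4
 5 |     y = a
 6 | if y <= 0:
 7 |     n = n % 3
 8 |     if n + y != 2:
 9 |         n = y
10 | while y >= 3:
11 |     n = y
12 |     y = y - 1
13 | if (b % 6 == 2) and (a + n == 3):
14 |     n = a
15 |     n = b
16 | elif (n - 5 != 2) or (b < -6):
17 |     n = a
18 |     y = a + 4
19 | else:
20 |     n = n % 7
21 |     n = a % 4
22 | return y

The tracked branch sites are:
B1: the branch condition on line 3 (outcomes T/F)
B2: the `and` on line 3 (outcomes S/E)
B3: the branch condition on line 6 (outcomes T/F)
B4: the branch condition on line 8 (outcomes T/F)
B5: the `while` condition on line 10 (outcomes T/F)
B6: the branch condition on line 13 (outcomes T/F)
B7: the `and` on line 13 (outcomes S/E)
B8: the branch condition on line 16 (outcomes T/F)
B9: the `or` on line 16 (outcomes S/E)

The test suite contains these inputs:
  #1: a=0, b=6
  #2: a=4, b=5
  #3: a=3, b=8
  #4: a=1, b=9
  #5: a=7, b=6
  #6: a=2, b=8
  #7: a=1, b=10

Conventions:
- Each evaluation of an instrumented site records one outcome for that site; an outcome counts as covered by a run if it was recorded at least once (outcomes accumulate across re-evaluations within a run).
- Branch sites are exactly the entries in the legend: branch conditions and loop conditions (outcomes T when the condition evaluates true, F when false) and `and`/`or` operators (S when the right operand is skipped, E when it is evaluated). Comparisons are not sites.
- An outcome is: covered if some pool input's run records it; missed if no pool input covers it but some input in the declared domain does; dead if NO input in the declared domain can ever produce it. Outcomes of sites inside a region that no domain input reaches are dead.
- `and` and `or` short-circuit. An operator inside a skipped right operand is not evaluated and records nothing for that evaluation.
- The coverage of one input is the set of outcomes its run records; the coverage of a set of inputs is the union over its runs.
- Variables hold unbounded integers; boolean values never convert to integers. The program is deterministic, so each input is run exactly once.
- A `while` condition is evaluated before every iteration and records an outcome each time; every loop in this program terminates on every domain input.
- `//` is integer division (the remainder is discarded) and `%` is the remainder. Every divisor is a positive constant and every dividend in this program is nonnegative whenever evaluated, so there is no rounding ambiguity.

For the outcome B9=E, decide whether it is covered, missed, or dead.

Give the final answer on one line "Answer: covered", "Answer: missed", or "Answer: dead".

no pool input records B9=E
but domain input (a=0, b=7) does record it -> reachable, so missed

Answer: missed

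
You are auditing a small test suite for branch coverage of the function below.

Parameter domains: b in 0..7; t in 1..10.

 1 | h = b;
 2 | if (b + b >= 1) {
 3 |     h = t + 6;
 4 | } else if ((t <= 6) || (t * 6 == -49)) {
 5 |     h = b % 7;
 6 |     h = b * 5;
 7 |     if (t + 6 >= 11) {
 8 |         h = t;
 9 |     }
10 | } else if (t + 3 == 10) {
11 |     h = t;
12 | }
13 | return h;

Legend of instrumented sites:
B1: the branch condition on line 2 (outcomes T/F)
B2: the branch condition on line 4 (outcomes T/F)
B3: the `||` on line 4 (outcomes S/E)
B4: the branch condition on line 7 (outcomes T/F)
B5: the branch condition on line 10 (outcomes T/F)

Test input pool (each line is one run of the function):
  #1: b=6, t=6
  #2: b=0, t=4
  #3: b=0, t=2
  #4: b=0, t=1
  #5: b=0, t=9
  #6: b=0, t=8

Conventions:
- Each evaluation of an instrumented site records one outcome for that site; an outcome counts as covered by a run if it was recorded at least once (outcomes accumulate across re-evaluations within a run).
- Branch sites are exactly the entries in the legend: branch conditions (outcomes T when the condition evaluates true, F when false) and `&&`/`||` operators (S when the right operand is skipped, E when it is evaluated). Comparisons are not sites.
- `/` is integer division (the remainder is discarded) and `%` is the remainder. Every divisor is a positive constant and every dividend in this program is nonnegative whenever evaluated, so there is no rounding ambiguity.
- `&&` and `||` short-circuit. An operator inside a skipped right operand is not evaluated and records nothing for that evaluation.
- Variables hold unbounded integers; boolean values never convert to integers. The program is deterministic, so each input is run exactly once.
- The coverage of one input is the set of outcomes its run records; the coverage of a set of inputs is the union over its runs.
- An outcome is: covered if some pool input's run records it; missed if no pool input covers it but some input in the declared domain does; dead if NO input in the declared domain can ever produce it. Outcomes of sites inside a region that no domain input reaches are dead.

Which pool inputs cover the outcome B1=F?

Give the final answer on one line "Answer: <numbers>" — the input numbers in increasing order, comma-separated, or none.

input #1 (b=6, t=6): does not produce B1=F
input #2 (b=0, t=4): produces B1=F
input #3 (b=0, t=2): produces B1=F
input #4 (b=0, t=1): produces B1=F
input #5 (b=0, t=9): produces B1=F
input #6 (b=0, t=8): produces B1=F

Answer: 2, 3, 4, 5, 6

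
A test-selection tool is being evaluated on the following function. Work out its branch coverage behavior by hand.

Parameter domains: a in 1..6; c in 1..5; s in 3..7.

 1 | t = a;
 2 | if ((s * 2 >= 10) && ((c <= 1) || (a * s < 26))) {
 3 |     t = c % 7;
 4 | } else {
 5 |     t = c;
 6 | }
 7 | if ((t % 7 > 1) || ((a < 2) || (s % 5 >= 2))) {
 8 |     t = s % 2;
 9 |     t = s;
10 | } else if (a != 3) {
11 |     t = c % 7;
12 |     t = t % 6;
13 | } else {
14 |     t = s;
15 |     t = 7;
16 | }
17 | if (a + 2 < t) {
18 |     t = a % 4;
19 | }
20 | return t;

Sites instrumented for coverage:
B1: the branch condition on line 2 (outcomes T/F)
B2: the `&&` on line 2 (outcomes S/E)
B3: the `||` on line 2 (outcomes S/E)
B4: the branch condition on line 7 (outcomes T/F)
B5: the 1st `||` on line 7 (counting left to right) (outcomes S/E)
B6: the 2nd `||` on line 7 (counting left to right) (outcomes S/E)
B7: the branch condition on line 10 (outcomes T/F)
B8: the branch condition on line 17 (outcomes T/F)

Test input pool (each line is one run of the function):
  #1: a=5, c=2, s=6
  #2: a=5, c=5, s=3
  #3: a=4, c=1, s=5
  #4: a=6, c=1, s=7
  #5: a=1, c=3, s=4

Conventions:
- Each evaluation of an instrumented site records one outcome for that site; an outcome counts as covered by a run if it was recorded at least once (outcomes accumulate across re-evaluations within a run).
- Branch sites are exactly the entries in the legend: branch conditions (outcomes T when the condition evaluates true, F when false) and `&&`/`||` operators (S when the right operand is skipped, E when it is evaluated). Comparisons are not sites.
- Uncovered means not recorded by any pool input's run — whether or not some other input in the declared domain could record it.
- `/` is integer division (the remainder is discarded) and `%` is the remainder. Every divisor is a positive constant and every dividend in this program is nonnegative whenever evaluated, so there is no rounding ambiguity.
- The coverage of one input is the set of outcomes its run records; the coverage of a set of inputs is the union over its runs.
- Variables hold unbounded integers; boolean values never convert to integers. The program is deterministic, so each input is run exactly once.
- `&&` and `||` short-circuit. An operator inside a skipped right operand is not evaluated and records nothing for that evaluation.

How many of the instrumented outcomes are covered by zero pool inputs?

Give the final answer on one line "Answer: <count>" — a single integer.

#1 (a=5, c=2, s=6) -> B2->E, B3->E, B1->F, B5->S, B4->T, B8->F; covered: B1=F, B2=E, B3=E, B4=T, B5=S, B8=F
#2 (a=5, c=5, s=3) -> B2->S, B1->F, B5->S, B4->T, B8->F; covered: B1=F, B2=S, B4=T, B5=S, B8=F
#3 (a=4, c=1, s=5) -> B2->E, B3->S, B1->T, B5->E, B6->E, B4->F, B7->T, B8->F; covered: B1=T, B2=E, B3=S, B4=F, B5=E, B6=E, B7=T, B8=F
#4 (a=6, c=1, s=7) -> B2->E, B3->S, B1->T, B5->E, B6->E, B4->T, B8->F; covered: B1=T, B2=E, B3=S, B4=T, B5=E, B6=E, B8=F
#5 (a=1, c=3, s=4) -> B2->S, B1->F, B5->S, B4->T, B8->T; covered: B1=F, B2=S, B4=T, B5=S, B8=T
union over the pool: B1=T, B1=F, B2=S, B2=E, B3=S, B3=E, B4=T, B4=F, B5=S, B5=E, B6=E, B7=T, B8=T, B8=F
uncovered (2 of 16): B6=S, B7=F

Answer: 2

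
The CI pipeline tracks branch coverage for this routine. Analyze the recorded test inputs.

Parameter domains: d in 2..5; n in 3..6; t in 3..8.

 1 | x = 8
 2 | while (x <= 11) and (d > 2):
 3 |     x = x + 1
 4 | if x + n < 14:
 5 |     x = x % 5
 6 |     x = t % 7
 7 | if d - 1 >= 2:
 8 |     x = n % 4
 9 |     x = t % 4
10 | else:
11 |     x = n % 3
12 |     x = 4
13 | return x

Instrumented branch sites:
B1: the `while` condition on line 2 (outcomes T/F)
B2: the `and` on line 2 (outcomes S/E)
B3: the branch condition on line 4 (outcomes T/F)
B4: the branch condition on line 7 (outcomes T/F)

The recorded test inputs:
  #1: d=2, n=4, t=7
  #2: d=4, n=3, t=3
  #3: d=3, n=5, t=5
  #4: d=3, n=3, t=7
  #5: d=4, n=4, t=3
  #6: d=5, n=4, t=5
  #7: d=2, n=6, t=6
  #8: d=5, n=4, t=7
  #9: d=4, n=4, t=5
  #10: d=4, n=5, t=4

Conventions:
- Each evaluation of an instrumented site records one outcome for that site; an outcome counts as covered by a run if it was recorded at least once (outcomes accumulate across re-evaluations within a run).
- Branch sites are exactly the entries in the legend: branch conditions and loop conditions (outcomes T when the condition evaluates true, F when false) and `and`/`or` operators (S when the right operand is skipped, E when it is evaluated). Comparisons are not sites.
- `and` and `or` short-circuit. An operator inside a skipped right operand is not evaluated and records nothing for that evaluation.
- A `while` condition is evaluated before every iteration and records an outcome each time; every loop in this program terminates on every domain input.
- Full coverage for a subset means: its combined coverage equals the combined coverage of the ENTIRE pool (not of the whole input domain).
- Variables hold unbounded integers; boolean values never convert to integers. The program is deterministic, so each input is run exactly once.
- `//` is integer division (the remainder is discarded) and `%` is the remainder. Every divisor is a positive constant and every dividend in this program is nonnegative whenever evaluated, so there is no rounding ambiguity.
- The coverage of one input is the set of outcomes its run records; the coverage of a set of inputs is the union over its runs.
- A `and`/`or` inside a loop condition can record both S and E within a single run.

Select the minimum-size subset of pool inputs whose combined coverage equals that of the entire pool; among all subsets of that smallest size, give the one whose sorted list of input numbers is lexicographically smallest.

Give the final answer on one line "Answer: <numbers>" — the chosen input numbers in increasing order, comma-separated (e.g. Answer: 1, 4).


#1 (d=2, n=4, t=7) -> B2->E, B1->F, B3->T, B4->F; covered: B1=F, B2=E, B3=T, B4=F
#2 (d=4, n=3, t=3) -> B2->E, B1->T, B2->E, B1->T, B2->E, B1->T, B2->E, B1->T, B2->S, B1->F, B3->F, B4->T; covered: B1=T, B1=F, B2=S, B2=E, B3=F, B4=T
#3 (d=3, n=5, t=5) -> B2->E, B1->T, B2->E, B1->T, B2->E, B1->T, B2->E, B1->T, B2->S, B1->F, B3->F, B4->T; covered: B1=T, B1=F, B2=S, B2=E, B3=F, B4=T
#4 (d=3, n=3, t=7) -> B2->E, B1->T, B2->E, B1->T, B2->E, B1->T, B2->E, B1->T, B2->S, B1->F, B3->F, B4->T; covered: B1=T, B1=F, B2=S, B2=E, B3=F, B4=T
#5 (d=4, n=4, t=3) -> B2->E, B1->T, B2->E, B1->T, B2->E, B1->T, B2->E, B1->T, B2->S, B1->F, B3->F, B4->T; covered: B1=T, B1=F, B2=S, B2=E, B3=F, B4=T
#6 (d=5, n=4, t=5) -> B2->E, B1->T, B2->E, B1->T, B2->E, B1->T, B2->E, B1->T, B2->S, B1->F, B3->F, B4->T; covered: B1=T, B1=F, B2=S, B2=E, B3=F, B4=T
#7 (d=2, n=6, t=6) -> B2->E, B1->F, B3->F, B4->F; covered: B1=F, B2=E, B3=F, B4=F
#8 (d=5, n=4, t=7) -> B2->E, B1->T, B2->E, B1->T, B2->E, B1->T, B2->E, B1->T, B2->S, B1->F, B3->F, B4->T; covered: B1=T, B1=F, B2=S, B2=E, B3=F, B4=T
#9 (d=4, n=4, t=5) -> B2->E, B1->T, B2->E, B1->T, B2->E, B1->T, B2->E, B1->T, B2->S, B1->F, B3->F, B4->T; covered: B1=T, B1=F, B2=S, B2=E, B3=F, B4=T
#10 (d=4, n=5, t=4) -> B2->E, B1->T, B2->E, B1->T, B2->E, B1->T, B2->E, B1->T, B2->S, B1->F, B3->F, B4->T; covered: B1=T, B1=F, B2=S, B2=E, B3=F, B4=T
the full pool covers 8 outcomes: B1=T, B1=F, B2=S, B2=E, B3=T, B3=F, B4=T, B4=F
no size-1 subset reaches all 8 outcomes (best union: 6/8)
the canonical winner is {1, 2}: size 2, full 8-outcome coverage, earliest index list among size-2 covers
Answer: 1, 2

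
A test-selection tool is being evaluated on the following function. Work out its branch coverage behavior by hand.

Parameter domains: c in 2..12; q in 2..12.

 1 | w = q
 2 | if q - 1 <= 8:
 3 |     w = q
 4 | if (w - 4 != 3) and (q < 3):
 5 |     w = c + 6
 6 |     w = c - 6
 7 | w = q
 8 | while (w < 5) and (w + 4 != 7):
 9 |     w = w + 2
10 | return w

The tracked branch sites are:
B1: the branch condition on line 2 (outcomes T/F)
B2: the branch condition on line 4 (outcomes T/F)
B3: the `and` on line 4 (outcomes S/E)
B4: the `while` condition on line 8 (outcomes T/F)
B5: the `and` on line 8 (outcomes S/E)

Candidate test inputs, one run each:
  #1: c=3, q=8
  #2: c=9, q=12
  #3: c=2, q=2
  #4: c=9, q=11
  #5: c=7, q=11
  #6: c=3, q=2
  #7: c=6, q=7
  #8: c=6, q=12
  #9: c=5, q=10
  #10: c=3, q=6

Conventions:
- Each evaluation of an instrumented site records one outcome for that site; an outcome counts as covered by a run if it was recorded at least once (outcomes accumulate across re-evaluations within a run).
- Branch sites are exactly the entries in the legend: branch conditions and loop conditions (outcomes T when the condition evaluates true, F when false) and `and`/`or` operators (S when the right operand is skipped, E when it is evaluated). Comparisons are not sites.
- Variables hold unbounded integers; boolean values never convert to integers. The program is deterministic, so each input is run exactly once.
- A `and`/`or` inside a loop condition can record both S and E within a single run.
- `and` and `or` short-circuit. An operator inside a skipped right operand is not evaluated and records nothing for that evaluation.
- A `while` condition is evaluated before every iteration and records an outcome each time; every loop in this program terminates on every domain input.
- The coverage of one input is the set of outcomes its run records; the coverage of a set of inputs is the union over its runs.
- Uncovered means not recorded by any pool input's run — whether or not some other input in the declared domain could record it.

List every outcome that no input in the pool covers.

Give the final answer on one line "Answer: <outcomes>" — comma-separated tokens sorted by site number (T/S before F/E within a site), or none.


input #1, c=3, q=8: events B1->T, B3->E, B2->F, B5->S, B4->F; outcomes B1=T, B2=F, B3=E, B4=F, B5=S
input #2, c=9, q=12: events B1->F, B3->E, B2->F, B5->S, B4->F; outcomes B1=F, B2=F, B3=E, B4=F, B5=S
input #3, c=2, q=2: events B1->T, B3->E, B2->T, B5->E, B4->T, B5->E, B4->T, B5->S, B4->F; outcomes B1=T, B2=T, B3=E, B4=T, B4=F, B5=S, B5=E
input #4, c=9, q=11: events B1->F, B3->E, B2->F, B5->S, B4->F; outcomes B1=F, B2=F, B3=E, B4=F, B5=S
input #5, c=7, q=11: events B1->F, B3->E, B2->F, B5->S, B4->F; outcomes B1=F, B2=F, B3=E, B4=F, B5=S
input #6, c=3, q=2: events B1->T, B3->E, B2->T, B5->E, B4->T, B5->E, B4->T, B5->S, B4->F; outcomes B1=T, B2=T, B3=E, B4=T, B4=F, B5=S, B5=E
input #7, c=6, q=7: events B1->T, B3->S, B2->F, B5->S, B4->F; outcomes B1=T, B2=F, B3=S, B4=F, B5=S
input #8, c=6, q=12: events B1->F, B3->E, B2->F, B5->S, B4->F; outcomes B1=F, B2=F, B3=E, B4=F, B5=S
input #9, c=5, q=10: events B1->F, B3->E, B2->F, B5->S, B4->F; outcomes B1=F, B2=F, B3=E, B4=F, B5=S
input #10, c=3, q=6: events B1->T, B3->E, B2->F, B5->S, B4->F; outcomes B1=T, B2=F, B3=E, B4=F, B5=S
union over the pool: B1=T, B1=F, B2=T, B2=F, B3=S, B3=E, B4=T, B4=F, B5=S, B5=E
uncovered (0 of 10): none
Answer: none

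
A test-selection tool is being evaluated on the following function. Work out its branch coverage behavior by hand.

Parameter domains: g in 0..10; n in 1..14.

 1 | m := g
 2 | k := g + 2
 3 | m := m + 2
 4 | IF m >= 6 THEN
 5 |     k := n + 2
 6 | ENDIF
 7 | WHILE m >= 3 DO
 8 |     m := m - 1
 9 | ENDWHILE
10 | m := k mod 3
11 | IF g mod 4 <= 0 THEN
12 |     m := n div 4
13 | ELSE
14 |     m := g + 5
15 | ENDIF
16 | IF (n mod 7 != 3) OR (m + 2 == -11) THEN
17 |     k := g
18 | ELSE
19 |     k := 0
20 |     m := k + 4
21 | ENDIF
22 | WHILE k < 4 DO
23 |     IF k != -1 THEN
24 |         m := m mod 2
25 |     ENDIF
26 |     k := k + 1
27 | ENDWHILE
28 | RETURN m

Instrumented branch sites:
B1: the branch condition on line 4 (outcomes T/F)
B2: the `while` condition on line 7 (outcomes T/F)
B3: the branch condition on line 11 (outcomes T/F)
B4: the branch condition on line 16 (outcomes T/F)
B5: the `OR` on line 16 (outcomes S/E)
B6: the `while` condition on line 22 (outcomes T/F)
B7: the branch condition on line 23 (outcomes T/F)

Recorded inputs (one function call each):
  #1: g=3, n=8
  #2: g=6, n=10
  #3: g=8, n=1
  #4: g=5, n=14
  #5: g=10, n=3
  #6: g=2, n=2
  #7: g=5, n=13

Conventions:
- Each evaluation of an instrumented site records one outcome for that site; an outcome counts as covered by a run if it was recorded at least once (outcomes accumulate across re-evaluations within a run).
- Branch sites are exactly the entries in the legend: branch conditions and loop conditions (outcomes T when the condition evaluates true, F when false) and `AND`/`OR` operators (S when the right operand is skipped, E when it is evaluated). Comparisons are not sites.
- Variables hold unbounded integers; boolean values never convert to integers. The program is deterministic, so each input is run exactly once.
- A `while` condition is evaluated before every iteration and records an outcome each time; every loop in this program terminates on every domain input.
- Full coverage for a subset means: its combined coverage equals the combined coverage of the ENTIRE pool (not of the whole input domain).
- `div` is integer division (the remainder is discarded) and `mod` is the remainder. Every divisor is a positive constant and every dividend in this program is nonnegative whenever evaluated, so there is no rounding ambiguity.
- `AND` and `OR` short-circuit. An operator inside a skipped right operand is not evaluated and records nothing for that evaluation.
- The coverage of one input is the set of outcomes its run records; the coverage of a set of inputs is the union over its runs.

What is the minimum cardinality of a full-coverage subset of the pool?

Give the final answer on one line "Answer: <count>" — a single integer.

#1 (g=3, n=8) -> B1->F, B2->T, B2->T, B2->T, B2->F, B3->F, B5->S, B4->T, B6->T, B7->T, B6->F; covered: B1=F, B2=T, B2=F, B3=F, B4=T, B5=S, B6=T, B6=F, B7=T
#2 (g=6, n=10) -> B1->T, B2->T, B2->T, B2->T, B2->T, B2->T, B2->T, B2->F, B3->F, B5->E, B4->F, B6->T, B7->T, B6->T, ...; covered: B1=T, B2=T, B2=F, B3=F, B4=F, B5=E, B6=T, B6=F, B7=T
#3 (g=8, n=1) -> B1->T, B2->T, B2->T, B2->T, B2->T, B2->T, B2->T, B2->T, B2->T, B2->F, B3->T, B5->S, B4->T, B6->F; covered: B1=T, B2=T, B2=F, B3=T, B4=T, B5=S, B6=F
#4 (g=5, n=14) -> B1->T, B2->T, B2->T, B2->T, B2->T, B2->T, B2->F, B3->F, B5->S, B4->T, B6->F; covered: B1=T, B2=T, B2=F, B3=F, B4=T, B5=S, B6=F
#5 (g=10, n=3) -> B1->T, B2->T, B2->T, B2->T, B2->T, B2->T, B2->T, B2->T, B2->T, B2->T, B2->T, B2->F, B3->F, B5->E, ...; covered: B1=T, B2=T, B2=F, B3=F, B4=F, B5=E, B6=T, B6=F, B7=T
#6 (g=2, n=2) -> B1->F, B2->T, B2->T, B2->F, B3->F, B5->S, B4->T, B6->T, B7->T, B6->T, B7->T, B6->F; covered: B1=F, B2=T, B2=F, B3=F, B4=T, B5=S, B6=T, B6=F, B7=T
#7 (g=5, n=13) -> B1->T, B2->T, B2->T, B2->T, B2->T, B2->T, B2->F, B3->F, B5->S, B4->T, B6->F; covered: B1=T, B2=T, B2=F, B3=F, B4=T, B5=S, B6=F
the full pool covers 13 outcomes: B1=T, B1=F, B2=T, B2=F, B3=T, B3=F, B4=T, B4=F, B5=S, B5=E, B6=T, B6=F, B7=T
checked all size-1 subsets: none covers 13 outcomes (max 9/13)
checked all size-2 subsets: none covers 13 outcomes (max 12/13)
inputs {1, 2, 3} (size 3) cover everything; no size-3 subset with a lexicographically smaller index list covers all 13

Answer: 3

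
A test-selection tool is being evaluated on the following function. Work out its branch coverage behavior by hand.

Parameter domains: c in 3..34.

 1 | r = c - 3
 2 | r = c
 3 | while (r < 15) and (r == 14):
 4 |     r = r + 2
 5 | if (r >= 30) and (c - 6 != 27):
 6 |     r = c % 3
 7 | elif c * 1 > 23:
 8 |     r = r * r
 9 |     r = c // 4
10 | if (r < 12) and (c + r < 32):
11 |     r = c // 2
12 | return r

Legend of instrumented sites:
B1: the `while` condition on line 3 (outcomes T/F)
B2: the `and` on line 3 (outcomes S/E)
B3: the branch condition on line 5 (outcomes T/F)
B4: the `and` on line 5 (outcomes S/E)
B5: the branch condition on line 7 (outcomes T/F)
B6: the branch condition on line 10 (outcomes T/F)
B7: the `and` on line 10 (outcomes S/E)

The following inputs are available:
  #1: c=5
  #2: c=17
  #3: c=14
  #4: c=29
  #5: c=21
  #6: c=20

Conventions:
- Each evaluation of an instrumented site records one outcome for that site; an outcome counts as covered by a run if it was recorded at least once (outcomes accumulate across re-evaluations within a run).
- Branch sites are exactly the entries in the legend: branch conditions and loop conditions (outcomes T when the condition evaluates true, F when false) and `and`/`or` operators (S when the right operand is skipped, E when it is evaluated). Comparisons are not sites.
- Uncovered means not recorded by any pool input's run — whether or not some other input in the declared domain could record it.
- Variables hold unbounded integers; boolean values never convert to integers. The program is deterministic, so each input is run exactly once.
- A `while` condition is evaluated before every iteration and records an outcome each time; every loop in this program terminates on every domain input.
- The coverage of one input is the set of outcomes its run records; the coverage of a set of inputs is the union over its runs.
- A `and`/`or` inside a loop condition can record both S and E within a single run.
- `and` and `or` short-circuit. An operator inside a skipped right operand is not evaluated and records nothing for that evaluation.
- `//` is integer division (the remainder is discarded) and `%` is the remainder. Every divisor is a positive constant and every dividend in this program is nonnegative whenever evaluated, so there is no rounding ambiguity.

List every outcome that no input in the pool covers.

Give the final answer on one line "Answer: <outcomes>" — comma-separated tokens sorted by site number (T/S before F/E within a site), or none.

#1 (c=5) -> covered: B1=F, B2=E, B3=F, B4=S, B5=F, B6=T, B7=E
#2 (c=17) -> covered: B1=F, B2=S, B3=F, B4=S, B5=F, B6=F, B7=S
#3 (c=14) -> covered: B1=T, B1=F, B2=S, B2=E, B3=F, B4=S, B5=F, B6=F, B7=S
#4 (c=29) -> covered: B1=F, B2=S, B3=F, B4=S, B5=T, B6=F, B7=E
#5 (c=21) -> covered: B1=F, B2=S, B3=F, B4=S, B5=F, B6=F, B7=S
#6 (c=20) -> covered: B1=F, B2=S, B3=F, B4=S, B5=F, B6=F, B7=S
union over the pool: B1=T, B1=F, B2=S, B2=E, B3=F, B4=S, B5=T, B5=F, B6=T, B6=F, B7=S, B7=E
uncovered (2 of 14): B3=T, B4=E

Answer: B3=T, B4=E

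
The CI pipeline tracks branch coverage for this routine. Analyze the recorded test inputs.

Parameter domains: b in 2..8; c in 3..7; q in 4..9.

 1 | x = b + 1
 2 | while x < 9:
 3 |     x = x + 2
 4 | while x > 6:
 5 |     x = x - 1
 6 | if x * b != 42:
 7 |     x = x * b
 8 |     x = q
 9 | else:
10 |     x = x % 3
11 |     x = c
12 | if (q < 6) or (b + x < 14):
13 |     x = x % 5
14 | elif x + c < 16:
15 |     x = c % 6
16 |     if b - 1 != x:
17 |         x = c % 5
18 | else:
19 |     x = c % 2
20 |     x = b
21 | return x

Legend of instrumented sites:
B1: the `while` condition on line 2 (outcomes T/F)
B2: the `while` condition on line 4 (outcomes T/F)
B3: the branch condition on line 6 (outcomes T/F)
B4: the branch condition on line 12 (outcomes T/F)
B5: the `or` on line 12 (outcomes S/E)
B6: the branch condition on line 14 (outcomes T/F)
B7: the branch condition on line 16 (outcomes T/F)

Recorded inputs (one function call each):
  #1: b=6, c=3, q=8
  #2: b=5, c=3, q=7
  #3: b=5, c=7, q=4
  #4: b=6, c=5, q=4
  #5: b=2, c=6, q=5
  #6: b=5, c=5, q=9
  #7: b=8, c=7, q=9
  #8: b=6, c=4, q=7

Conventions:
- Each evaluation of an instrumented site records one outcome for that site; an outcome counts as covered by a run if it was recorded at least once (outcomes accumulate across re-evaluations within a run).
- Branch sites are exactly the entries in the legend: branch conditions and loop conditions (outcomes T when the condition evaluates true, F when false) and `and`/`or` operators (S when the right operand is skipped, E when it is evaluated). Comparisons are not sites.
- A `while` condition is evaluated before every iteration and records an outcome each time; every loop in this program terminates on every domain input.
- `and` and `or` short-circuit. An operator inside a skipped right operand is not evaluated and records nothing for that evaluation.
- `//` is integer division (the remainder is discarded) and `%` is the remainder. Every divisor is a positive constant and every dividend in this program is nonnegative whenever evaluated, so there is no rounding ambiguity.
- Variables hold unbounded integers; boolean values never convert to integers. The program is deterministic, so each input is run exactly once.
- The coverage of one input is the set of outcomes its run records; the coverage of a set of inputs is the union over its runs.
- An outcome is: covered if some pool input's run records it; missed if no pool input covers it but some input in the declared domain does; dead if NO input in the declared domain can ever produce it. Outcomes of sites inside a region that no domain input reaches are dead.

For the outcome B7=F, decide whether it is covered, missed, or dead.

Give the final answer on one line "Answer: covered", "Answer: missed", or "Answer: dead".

no pool input records B7=F
but domain input (b=5, c=4, q=9) does record it -> reachable, so missed

Answer: missed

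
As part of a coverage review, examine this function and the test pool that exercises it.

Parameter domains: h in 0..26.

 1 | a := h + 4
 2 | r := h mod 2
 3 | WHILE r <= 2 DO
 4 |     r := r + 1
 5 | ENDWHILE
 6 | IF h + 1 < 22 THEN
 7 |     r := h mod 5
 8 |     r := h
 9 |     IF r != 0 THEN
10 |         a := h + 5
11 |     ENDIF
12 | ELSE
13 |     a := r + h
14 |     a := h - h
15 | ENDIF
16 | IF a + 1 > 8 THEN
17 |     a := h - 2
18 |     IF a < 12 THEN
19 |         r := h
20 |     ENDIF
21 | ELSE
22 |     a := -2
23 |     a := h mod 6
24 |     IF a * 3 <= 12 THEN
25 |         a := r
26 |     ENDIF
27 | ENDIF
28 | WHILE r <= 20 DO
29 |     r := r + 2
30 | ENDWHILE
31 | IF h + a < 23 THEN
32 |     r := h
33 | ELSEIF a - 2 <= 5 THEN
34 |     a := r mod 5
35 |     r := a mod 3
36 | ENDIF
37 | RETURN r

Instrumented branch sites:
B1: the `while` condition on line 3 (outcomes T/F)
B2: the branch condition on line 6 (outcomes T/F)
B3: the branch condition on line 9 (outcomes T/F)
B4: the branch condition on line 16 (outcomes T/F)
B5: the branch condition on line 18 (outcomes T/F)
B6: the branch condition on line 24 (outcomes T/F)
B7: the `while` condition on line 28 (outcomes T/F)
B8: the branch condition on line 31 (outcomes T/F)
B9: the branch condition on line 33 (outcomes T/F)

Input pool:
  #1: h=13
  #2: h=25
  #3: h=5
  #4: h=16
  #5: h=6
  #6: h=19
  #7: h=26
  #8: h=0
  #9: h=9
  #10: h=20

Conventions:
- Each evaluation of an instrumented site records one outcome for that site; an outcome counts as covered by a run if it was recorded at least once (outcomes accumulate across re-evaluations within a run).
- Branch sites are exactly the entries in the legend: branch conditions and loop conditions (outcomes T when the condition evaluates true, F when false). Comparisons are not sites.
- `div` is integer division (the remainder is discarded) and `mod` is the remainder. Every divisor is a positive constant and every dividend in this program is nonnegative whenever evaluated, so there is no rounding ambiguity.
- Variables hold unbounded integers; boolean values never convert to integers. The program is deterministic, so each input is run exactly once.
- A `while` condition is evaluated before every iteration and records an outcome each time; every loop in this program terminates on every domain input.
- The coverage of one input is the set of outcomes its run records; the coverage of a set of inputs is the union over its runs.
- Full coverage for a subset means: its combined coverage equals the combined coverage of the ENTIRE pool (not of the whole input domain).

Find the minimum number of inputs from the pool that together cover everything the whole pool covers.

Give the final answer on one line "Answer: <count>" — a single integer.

input #1 (h=13): events B1->T, B1->T, B1->F, B2->T, B3->T, B4->T, B5->T, B7->T, B7->T, B7->T, B7->T, B7->F, B8->F, B9->F; covers B1=T, B1=F, B2=T, B3=T, B4=T, B5=T, B7=T, B7=F, B8=F, B9=F
input #2 (h=25): events B1->T, B1->T, B1->F, B2->F, B4->F, B6->T, B7->T, B7->T, B7->T, B7->T, B7->T, B7->T, B7->T, B7->T, ...; covers B1=T, B1=F, B2=F, B4=F, B6=T, B7=T, B7=F, B8=F, B9=T
input #3 (h=5): events B1->T, B1->T, B1->F, B2->T, B3->T, B4->T, B5->T, B7->T, B7->T, B7->T, B7->T, B7->T, B7->T, B7->T, ...; covers B1=T, B1=F, B2=T, B3=T, B4=T, B5=T, B7=T, B7=F, B8=T
input #4 (h=16): events B1->T, B1->T, B1->T, B1->F, B2->T, B3->T, B4->T, B5->F, B7->T, B7->T, B7->T, B7->F, B8->F, B9->F; covers B1=T, B1=F, B2=T, B3=T, B4=T, B5=F, B7=T, B7=F, B8=F, B9=F
input #5 (h=6): events B1->T, B1->T, B1->T, B1->F, B2->T, B3->T, B4->T, B5->T, B7->T, B7->T, B7->T, B7->T, B7->T, B7->T, ...; covers B1=T, B1=F, B2=T, B3=T, B4=T, B5=T, B7=T, B7=F, B8=T
input #6 (h=19): events B1->T, B1->T, B1->F, B2->T, B3->T, B4->T, B5->F, B7->T, B7->F, B8->F, B9->F; covers B1=T, B1=F, B2=T, B3=T, B4=T, B5=F, B7=T, B7=F, B8=F, B9=F
input #7 (h=26): events B1->T, B1->T, B1->T, B1->F, B2->F, B4->F, B6->T, B7->T, B7->T, B7->T, B7->T, B7->T, B7->T, B7->T, ...; covers B1=T, B1=F, B2=F, B4=F, B6=T, B7=T, B7=F, B8=F, B9=T
input #8 (h=0): events B1->T, B1->T, B1->T, B1->F, B2->T, B3->F, B4->F, B6->T, B7->T, B7->T, B7->T, B7->T, B7->T, B7->T, ...; covers B1=T, B1=F, B2=T, B3=F, B4=F, B6=T, B7=T, B7=F, B8=T
input #9 (h=9): events B1->T, B1->T, B1->F, B2->T, B3->T, B4->T, B5->T, B7->T, B7->T, B7->T, B7->T, B7->T, B7->T, B7->F, ...; covers B1=T, B1=F, B2=T, B3=T, B4=T, B5=T, B7=T, B7=F, B8=T
input #10 (h=20): events B1->T, B1->T, B1->T, B1->F, B2->T, B3->T, B4->T, B5->F, B7->T, B7->F, B8->F, B9->F; covers B1=T, B1=F, B2=T, B3=T, B4=T, B5=F, B7=T, B7=F, B8=F, B9=F
union over all inputs: B1=T, B1=F, B2=T, B2=F, B3=T, B3=F, B4=T, B4=F, B5=T, B5=F, B6=T, B7=T, B7=F, B8=T, B8=F, B9=T, B9=F (17 outcomes)
size 1 is not enough: best union over all size-1 subsets is 10/17
size 2 is not enough: best union over all size-2 subsets is 14/17
size 3 is not enough: best union over all size-3 subsets is 16/17
the canonical winner is {1, 2, 4, 8}: size 4, full 17-outcome coverage, earliest index list among size-4 covers

Answer: 4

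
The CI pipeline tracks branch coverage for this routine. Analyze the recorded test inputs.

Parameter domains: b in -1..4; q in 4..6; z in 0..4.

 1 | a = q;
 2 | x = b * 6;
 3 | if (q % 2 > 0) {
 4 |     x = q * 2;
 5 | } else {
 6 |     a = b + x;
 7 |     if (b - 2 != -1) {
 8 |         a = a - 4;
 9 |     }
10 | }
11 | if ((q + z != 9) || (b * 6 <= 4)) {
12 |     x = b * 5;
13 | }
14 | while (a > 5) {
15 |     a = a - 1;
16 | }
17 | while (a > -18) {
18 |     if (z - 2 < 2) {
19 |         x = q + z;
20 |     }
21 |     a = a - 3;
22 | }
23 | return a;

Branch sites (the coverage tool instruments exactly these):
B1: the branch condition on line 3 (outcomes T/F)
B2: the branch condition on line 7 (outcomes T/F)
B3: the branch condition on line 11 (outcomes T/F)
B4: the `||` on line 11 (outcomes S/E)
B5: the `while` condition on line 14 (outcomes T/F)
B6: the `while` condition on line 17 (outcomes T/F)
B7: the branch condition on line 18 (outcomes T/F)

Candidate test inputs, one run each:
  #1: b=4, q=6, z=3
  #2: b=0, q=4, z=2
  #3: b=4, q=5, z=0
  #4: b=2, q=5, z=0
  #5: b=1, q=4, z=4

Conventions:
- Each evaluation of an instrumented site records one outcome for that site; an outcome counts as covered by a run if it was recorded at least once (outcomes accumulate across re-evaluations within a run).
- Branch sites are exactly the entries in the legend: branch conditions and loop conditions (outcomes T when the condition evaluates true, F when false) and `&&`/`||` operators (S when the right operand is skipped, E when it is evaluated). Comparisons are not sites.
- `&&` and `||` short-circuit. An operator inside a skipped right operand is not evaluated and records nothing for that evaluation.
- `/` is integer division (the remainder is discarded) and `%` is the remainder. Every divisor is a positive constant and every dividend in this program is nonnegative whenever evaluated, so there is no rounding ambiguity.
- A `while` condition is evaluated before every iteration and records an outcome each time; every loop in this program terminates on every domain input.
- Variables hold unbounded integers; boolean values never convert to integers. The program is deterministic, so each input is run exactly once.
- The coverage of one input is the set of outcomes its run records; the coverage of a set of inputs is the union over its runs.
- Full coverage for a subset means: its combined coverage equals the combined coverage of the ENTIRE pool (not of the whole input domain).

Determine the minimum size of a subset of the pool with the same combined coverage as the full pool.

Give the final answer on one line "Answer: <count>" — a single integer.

input #1 (b=4, q=6, z=3): events B1->F, B2->T, B4->E, B3->F, B5->T, B5->T, B5->T, B5->T, B5->T, B5->T, B5->T, B5->T, B5->T, B5->T, ...; covers B1=F, B2=T, B3=F, B4=E, B5=T, B5=F, B6=T, B6=F, B7=T
input #2 (b=0, q=4, z=2): events B1->F, B2->T, B4->S, B3->T, B5->F, B6->T, B7->T, B6->T, B7->T, B6->T, B7->T, B6->T, B7->T, B6->T, ...; covers B1=F, B2=T, B3=T, B4=S, B5=F, B6=T, B6=F, B7=T
input #3 (b=4, q=5, z=0): events B1->T, B4->S, B3->T, B5->F, B6->T, B7->T, B6->T, B7->T, B6->T, B7->T, B6->T, B7->T, B6->T, B7->T, ...; covers B1=T, B3=T, B4=S, B5=F, B6=T, B6=F, B7=T
input #4 (b=2, q=5, z=0): events B1->T, B4->S, B3->T, B5->F, B6->T, B7->T, B6->T, B7->T, B6->T, B7->T, B6->T, B7->T, B6->T, B7->T, ...; covers B1=T, B3=T, B4=S, B5=F, B6=T, B6=F, B7=T
input #5 (b=1, q=4, z=4): events B1->F, B2->F, B4->S, B3->T, B5->T, B5->T, B5->F, B6->T, B7->F, B6->T, B7->F, B6->T, B7->F, B6->T, ...; covers B1=F, B2=F, B3=T, B4=S, B5=T, B5=F, B6=T, B6=F, B7=F
the full pool covers 14 outcomes: B1=T, B1=F, B2=T, B2=F, B3=T, B3=F, B4=S, B4=E, B5=T, B5=F, B6=T, B6=F, B7=T, B7=F
no size-1 subset reaches all 14 outcomes (best union: 9/14)
no size-2 subset reaches all 14 outcomes (best union: 13/14)
size 3: inputs {1, 3, 5} cover all 14 outcomes, and no lexicographically smaller subset of this size does

Answer: 3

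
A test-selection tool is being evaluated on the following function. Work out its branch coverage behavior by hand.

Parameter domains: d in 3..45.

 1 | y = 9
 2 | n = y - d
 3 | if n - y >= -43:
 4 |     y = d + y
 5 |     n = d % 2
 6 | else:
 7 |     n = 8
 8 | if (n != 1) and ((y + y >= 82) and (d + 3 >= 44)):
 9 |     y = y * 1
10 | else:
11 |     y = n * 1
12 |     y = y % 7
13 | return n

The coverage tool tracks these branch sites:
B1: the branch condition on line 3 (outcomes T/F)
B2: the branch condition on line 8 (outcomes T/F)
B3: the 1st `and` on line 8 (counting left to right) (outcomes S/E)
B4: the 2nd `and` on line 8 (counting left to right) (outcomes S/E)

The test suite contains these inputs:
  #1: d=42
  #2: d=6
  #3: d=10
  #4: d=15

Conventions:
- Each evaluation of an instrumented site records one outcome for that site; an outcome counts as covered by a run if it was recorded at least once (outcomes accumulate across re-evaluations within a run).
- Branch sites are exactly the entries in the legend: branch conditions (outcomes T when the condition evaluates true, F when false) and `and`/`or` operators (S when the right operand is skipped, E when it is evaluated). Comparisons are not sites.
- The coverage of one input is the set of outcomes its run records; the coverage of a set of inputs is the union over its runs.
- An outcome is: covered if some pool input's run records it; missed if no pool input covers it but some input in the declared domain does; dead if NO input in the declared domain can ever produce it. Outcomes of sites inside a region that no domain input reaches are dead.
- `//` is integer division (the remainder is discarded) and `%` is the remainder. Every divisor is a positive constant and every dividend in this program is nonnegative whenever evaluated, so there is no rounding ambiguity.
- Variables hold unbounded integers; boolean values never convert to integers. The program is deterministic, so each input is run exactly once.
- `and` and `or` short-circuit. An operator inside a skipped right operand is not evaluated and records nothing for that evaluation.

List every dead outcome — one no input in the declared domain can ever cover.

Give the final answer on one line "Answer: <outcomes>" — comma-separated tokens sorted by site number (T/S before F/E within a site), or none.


exhaustive pass over the 43-input domain:
  reachable outcomes have witnesses, e.g. B1=T (e.g. d=3), B1=F (e.g. d=44), B2=T (e.g. d=42), B2=F (e.g. d=3)
Answer: none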